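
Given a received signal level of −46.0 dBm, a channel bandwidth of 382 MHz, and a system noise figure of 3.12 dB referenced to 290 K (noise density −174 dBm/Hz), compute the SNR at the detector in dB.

Noise floor: N = −174 + 10 log₁₀(B) + NF
10 log₁₀(3.82×10⁸) = 85.82 dB
N = −174 + 85.82 + 3.12 = −85.06 dBm
SNR = P_sig − N = −46.0 − (−85.06) = 39.06 dB → 39.1 dB

39.1 dB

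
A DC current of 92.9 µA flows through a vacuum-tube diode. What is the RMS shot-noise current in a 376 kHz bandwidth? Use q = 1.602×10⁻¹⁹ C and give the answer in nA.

3.35 nA

I_n = √(2qI·B)
2qI·B = 2 × 1.602×10⁻¹⁹ × 9.29×10⁻⁵ × 3.76×10⁵ = 1.12×10⁻¹⁷ A²
I_n = √(1.12×10⁻¹⁷) = 3.35×10⁻⁹ A = 3.35 nA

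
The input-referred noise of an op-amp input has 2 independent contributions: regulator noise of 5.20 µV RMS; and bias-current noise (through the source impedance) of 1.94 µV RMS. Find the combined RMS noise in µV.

5.55 µV

Uncorrelated sources add in power (mean-square): V_tot = √(ΣV_i²)
V_tot = √[(5.20×10⁻⁶)² + (1.94×10⁻⁶)²] = 5.55×10⁻⁶ V = 5.55 µV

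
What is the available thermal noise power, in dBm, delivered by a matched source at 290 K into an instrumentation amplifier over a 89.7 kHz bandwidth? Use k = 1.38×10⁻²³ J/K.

P_n = kTB = 1.38×10⁻²³ × 290 × 8.97×10⁴ = 3.59×10⁻¹⁶ W
In dBm: 10 log₁₀(3.59×10⁻¹⁶ / 10⁻³) = −124.4 dBm

−124.4 dBm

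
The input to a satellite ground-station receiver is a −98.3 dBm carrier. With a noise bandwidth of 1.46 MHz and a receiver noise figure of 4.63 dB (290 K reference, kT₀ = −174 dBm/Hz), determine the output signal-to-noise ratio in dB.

9.4 dB

Noise floor: N = −174 + 10 log₁₀(B) + NF
10 log₁₀(1.46×10⁶) = 61.64 dB
N = −174 + 61.64 + 4.63 = −107.73 dBm
SNR = P_sig − N = −98.3 − (−107.73) = 9.43 dB → 9.4 dB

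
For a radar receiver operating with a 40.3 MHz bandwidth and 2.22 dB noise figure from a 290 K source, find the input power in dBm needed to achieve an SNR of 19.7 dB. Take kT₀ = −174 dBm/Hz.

Sensitivity = −174 + 10 log₁₀(B) + NF + SNR_min
= −174 + 76.05 + 2.22 + 19.7
= −76.03 dBm → −76.0 dBm

−76.0 dBm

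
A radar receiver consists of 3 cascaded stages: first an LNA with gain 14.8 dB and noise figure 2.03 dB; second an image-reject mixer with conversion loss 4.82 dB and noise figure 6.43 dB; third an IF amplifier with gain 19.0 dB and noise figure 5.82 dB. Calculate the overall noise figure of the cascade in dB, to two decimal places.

2.99 dB

Convert to linear (a loss of L dB is a gain of −L dB): F_i = 10^(NF_i/10), G_i = 10^(G_i,dB/10)
  Stage 1: F_1 = 10^(2.03/10) = 1.596, G_1 = 10^(14.8/10) = 30.20
  Stage 2: F_2 = 10^(6.43/10) = 4.395, G_2 = 10^(−4.82/10) = 0.3296
  Stage 3: F_3 = 10^(5.82/10) = 3.819, G_3 = 10^(19.0/10) = 79.43
Friis cascade:
  F = 1.596 + (4.395 − 1)/30.20 + (3.819 − 1)/9.954 = 1.992
NF = 10 log₁₀(1.992) = 2.99 dB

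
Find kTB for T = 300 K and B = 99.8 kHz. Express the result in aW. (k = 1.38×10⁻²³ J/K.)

413 aW

P_n = kTB = 1.38×10⁻²³ × 300 × 9.98×10⁴ = 4.13×10⁻¹⁶ W = 413 aW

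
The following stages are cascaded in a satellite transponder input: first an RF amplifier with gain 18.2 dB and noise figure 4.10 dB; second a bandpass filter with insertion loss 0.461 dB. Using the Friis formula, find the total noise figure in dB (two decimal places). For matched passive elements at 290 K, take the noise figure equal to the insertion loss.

4.10 dB

Convert to linear (a loss of L dB is a gain of −L dB): F_i = 10^(NF_i/10), G_i = 10^(G_i,dB/10)
  Stage 1: F_1 = 10^(4.10/10) = 2.570, G_1 = 10^(18.2/10) = 66.07
  Stage 2: F_2 = 10^(0.461/10) = 1.112, G_2 = 10^(−0.461/10) = 0.8993
Friis cascade:
  F = 2.570 + (1.112 − 1)/66.07 = 2.572
NF = 10 log₁₀(2.572) = 4.10 dB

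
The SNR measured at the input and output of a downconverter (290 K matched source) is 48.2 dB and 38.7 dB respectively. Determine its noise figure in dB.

9.5 dB

NF (dB) = SNR_in(dB) − SNR_out(dB) when the source is at T₀
NF = 48.2 − 38.7 = 9.5 dB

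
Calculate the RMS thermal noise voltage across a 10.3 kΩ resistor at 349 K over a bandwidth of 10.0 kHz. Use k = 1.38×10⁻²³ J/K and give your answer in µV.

1.41 µV

V_n = √(4kTRB)
4kTRB = 4 × 1.38×10⁻²³ × 349 × 1.03×10⁴ × 1.00×10⁴ = 1.98×10⁻¹² V²
V_n = √(1.98×10⁻¹²) = 1.41×10⁻⁶ V = 1.41 µV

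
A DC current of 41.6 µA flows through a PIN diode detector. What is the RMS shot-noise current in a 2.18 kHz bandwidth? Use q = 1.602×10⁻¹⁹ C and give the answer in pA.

I_n = √(2qI·B)
2qI·B = 2 × 1.602×10⁻¹⁹ × 4.16×10⁻⁵ × 2.18×10³ = 2.91×10⁻²⁰ A²
I_n = √(2.91×10⁻²⁰) = 1.70×10⁻¹⁰ A = 170 pA

170 pA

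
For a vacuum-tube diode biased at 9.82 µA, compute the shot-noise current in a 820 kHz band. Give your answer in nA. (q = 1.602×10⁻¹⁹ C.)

1.61 nA

I_n = √(2qI·B)
2qI·B = 2 × 1.602×10⁻¹⁹ × 9.82×10⁻⁶ × 8.20×10⁵ = 2.58×10⁻¹⁸ A²
I_n = √(2.58×10⁻¹⁸) = 1.61×10⁻⁹ A = 1.61 nA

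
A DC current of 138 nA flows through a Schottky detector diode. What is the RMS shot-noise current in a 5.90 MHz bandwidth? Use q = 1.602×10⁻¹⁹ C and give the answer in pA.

I_n = √(2qI·B)
2qI·B = 2 × 1.602×10⁻¹⁹ × 1.38×10⁻⁷ × 5.90×10⁶ = 2.61×10⁻¹⁹ A²
I_n = √(2.61×10⁻¹⁹) = 5.11×10⁻¹⁰ A = 511 pA

511 pA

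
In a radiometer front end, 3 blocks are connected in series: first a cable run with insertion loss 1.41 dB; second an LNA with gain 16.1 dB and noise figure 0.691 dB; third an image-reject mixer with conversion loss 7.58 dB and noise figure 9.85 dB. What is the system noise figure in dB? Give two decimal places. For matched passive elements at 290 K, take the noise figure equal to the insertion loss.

2.82 dB

Convert to linear (a loss of L dB is a gain of −L dB): F_i = 10^(NF_i/10), G_i = 10^(G_i,dB/10)
  Stage 1: F_1 = 10^(1.41/10) = 1.384, G_1 = 10^(−1.41/10) = 0.7228
  Stage 2: F_2 = 10^(0.691/10) = 1.172, G_2 = 10^(16.1/10) = 40.74
  Stage 3: F_3 = 10^(9.85/10) = 9.661, G_3 = 10^(−7.58/10) = 0.1746
Friis cascade:
  F = 1.384 + (1.172 − 1)/0.7228 + (9.661 − 1)/29.44 = 1.916
NF = 10 log₁₀(1.916) = 2.82 dB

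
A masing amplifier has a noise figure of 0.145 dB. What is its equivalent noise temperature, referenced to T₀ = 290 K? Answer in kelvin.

F = 10^(0.145/10) = 1.03395
T_e = (F − 1)·T₀ = (1.03395 − 1) × 290 = 9.85 K

9.85 K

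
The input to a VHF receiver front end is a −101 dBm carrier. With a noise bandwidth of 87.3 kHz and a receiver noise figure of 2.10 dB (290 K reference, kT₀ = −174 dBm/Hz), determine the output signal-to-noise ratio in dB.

21.5 dB

Noise floor: N = −174 + 10 log₁₀(B) + NF
10 log₁₀(8.73×10⁴) = 49.41 dB
N = −174 + 49.41 + 2.10 = −122.49 dBm
SNR = P_sig − N = −101 − (−122.49) = 21.49 dB → 21.5 dB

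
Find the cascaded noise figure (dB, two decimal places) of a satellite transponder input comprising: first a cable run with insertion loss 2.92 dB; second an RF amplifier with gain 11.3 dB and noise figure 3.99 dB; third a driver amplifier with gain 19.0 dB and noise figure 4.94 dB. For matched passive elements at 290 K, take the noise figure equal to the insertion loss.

Convert to linear (a loss of L dB is a gain of −L dB): F_i = 10^(NF_i/10), G_i = 10^(G_i,dB/10)
  Stage 1: F_1 = 10^(2.92/10) = 1.959, G_1 = 10^(−2.92/10) = 0.5105
  Stage 2: F_2 = 10^(3.99/10) = 2.506, G_2 = 10^(11.3/10) = 13.49
  Stage 3: F_3 = 10^(4.94/10) = 3.119, G_3 = 10^(19.0/10) = 79.43
Friis cascade:
  F = 1.959 + (2.506 − 1)/0.5105 + (3.119 − 1)/6.887 = 5.217
NF = 10 log₁₀(5.217) = 7.17 dB

7.17 dB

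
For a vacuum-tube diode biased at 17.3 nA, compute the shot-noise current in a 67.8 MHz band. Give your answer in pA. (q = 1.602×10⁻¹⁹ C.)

I_n = √(2qI·B)
2qI·B = 2 × 1.602×10⁻¹⁹ × 1.73×10⁻⁸ × 6.78×10⁷ = 3.76×10⁻¹⁹ A²
I_n = √(3.76×10⁻¹⁹) = 6.13×10⁻¹⁰ A = 613 pA

613 pA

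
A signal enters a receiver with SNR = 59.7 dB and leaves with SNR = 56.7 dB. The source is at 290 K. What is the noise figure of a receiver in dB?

NF (dB) = SNR_in(dB) − SNR_out(dB) when the source is at T₀
NF = 59.7 − 56.7 = 3.0 dB

3.0 dB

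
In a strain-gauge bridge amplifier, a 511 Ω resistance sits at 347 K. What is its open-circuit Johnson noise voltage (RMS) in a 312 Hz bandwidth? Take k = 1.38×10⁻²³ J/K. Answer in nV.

V_n = √(4kTRB)
4kTRB = 4 × 1.38×10⁻²³ × 347 × 5.11×10² × 3.12×10² = 3.05×10⁻¹⁵ V²
V_n = √(3.05×10⁻¹⁵) = 5.53×10⁻⁸ V = 55.3 nV

55.3 nV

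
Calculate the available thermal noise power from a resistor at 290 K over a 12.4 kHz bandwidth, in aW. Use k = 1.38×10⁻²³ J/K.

49.6 aW

P_n = kTB = 1.38×10⁻²³ × 290 × 1.24×10⁴ = 4.96×10⁻¹⁷ W = 49.6 aW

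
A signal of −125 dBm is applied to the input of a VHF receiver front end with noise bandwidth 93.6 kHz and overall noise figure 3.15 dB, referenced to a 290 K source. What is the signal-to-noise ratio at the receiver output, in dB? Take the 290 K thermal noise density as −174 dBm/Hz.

Noise floor: N = −174 + 10 log₁₀(B) + NF
10 log₁₀(9.36×10⁴) = 49.71 dB
N = −174 + 49.71 + 3.15 = −121.14 dBm
SNR = P_sig − N = −125 − (−121.14) = −3.86 dB → −3.9 dB

−3.9 dB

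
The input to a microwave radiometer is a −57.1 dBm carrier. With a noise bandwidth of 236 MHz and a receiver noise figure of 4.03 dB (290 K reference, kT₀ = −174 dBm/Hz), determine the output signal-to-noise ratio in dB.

Noise floor: N = −174 + 10 log₁₀(B) + NF
10 log₁₀(2.36×10⁸) = 83.73 dB
N = −174 + 83.73 + 4.03 = −86.24 dBm
SNR = P_sig − N = −57.1 − (−86.24) = 29.14 dB → 29.1 dB

29.1 dB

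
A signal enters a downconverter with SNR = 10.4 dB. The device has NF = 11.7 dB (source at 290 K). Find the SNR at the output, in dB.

By definition F = SNR_in/SNR_out, so in dB: SNR_out = SNR_in − NF
SNR_out = 10.4 − 11.7 = −1.3 dB

−1.3 dB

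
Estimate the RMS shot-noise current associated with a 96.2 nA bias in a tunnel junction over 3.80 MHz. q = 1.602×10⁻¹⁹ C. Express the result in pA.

342 pA

I_n = √(2qI·B)
2qI·B = 2 × 1.602×10⁻¹⁹ × 9.62×10⁻⁸ × 3.80×10⁶ = 1.17×10⁻¹⁹ A²
I_n = √(1.17×10⁻¹⁹) = 3.42×10⁻¹⁰ A = 342 pA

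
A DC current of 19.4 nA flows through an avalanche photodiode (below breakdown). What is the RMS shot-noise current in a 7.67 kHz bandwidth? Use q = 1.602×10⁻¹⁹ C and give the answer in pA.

6.90 pA

I_n = √(2qI·B)
2qI·B = 2 × 1.602×10⁻¹⁹ × 1.94×10⁻⁸ × 7.67×10³ = 4.77×10⁻²³ A²
I_n = √(4.77×10⁻²³) = 6.90×10⁻¹² A = 6.90 pA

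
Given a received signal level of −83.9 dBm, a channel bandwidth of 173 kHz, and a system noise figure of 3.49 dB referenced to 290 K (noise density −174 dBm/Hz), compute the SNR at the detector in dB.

34.2 dB

Noise floor: N = −174 + 10 log₁₀(B) + NF
10 log₁₀(1.73×10⁵) = 52.38 dB
N = −174 + 52.38 + 3.49 = −118.13 dBm
SNR = P_sig − N = −83.9 − (−118.13) = 34.23 dB → 34.2 dB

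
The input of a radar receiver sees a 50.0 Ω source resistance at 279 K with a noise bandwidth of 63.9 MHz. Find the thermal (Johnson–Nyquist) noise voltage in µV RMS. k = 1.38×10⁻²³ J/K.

7.01 µV

V_n = √(4kTRB)
4kTRB = 4 × 1.38×10⁻²³ × 279 × 5.00×10¹ × 6.39×10⁷ = 4.92×10⁻¹¹ V²
V_n = √(4.92×10⁻¹¹) = 7.01×10⁻⁶ V = 7.01 µV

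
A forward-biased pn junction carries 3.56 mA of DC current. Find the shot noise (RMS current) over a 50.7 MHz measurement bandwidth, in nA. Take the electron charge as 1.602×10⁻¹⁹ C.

240 nA

I_n = √(2qI·B)
2qI·B = 2 × 1.602×10⁻¹⁹ × 3.56×10⁻³ × 5.07×10⁷ = 5.78×10⁻¹⁴ A²
I_n = √(5.78×10⁻¹⁴) = 2.40×10⁻⁷ A = 240 nA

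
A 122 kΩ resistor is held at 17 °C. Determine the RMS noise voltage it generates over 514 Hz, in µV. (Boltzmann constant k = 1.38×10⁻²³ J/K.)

1.00 µV

T = 17 °C + 273.15 = 290.15 K
V_n = √(4kTRB)
4kTRB = 4 × 1.38×10⁻²³ × 290.15 × 1.22×10⁵ × 5.14×10² = 1.00×10⁻¹² V²
V_n = √(1.00×10⁻¹²) = 1.00×10⁻⁶ V = 1.00 µV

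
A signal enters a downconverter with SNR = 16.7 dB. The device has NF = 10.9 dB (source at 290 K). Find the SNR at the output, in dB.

By definition F = SNR_in/SNR_out, so in dB: SNR_out = SNR_in − NF
SNR_out = 16.7 − 10.9 = 5.8 dB

5.8 dB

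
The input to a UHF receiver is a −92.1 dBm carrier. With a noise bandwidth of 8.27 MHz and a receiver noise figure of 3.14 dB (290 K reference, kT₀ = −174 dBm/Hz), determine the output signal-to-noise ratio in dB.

Noise floor: N = −174 + 10 log₁₀(B) + NF
10 log₁₀(8.27×10⁶) = 69.18 dB
N = −174 + 69.18 + 3.14 = −101.68 dBm
SNR = P_sig − N = −92.1 − (−101.68) = 9.58 dB → 9.6 dB

9.6 dB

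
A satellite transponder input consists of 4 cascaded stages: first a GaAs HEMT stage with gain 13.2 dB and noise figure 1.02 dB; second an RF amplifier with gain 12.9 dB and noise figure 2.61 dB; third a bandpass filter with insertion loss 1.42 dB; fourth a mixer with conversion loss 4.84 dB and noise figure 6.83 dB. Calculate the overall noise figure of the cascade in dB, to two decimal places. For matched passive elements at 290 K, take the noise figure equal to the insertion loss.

Convert to linear (a loss of L dB is a gain of −L dB): F_i = 10^(NF_i/10), G_i = 10^(G_i,dB/10)
  Stage 1: F_1 = 10^(1.02/10) = 1.265, G_1 = 10^(13.2/10) = 20.89
  Stage 2: F_2 = 10^(2.61/10) = 1.824, G_2 = 10^(12.9/10) = 19.50
  Stage 3: F_3 = 10^(1.42/10) = 1.387, G_3 = 10^(−1.42/10) = 0.7211
  Stage 4: F_4 = 10^(6.83/10) = 4.819, G_4 = 10^(−4.84/10) = 0.3281
Friis cascade:
  F = 1.265 + (1.824 − 1)/20.89 + (1.387 − 1)/407.4 + (4.819 − 1)/293.8 = 1.318
NF = 10 log₁₀(1.318) = 1.20 dB

1.20 dB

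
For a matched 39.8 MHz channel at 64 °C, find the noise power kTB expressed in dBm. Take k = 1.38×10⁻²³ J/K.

−97.3 dBm

T = 64 °C + 273.15 = 337.15 K
P_n = kTB = 1.38×10⁻²³ × 337.15 × 3.98×10⁷ = 1.85×10⁻¹³ W
In dBm: 10 log₁₀(1.85×10⁻¹³ / 10⁻³) = −97.3 dBm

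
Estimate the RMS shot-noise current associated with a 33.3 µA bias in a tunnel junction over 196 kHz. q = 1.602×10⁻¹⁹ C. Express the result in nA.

I_n = √(2qI·B)
2qI·B = 2 × 1.602×10⁻¹⁹ × 3.33×10⁻⁵ × 1.96×10⁵ = 2.09×10⁻¹⁸ A²
I_n = √(2.09×10⁻¹⁸) = 1.45×10⁻⁹ A = 1.45 nA

1.45 nA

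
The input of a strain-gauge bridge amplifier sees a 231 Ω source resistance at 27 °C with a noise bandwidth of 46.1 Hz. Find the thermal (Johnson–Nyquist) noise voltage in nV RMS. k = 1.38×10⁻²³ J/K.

13.3 nV

T = 27 °C + 273.15 = 300.15 K
V_n = √(4kTRB)
4kTRB = 4 × 1.38×10⁻²³ × 300.15 × 2.31×10² × 4.61×10¹ = 1.76×10⁻¹⁶ V²
V_n = √(1.76×10⁻¹⁶) = 1.33×10⁻⁸ V = 13.3 nV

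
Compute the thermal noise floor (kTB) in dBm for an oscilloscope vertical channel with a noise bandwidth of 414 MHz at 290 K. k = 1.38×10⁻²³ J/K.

−87.8 dBm

P_n = kTB = 1.38×10⁻²³ × 290 × 4.14×10⁸ = 1.66×10⁻¹² W
In dBm: 10 log₁₀(1.66×10⁻¹² / 10⁻³) = −87.8 dBm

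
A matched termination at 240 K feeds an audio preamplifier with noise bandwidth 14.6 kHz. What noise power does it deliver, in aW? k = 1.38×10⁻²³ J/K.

48.4 aW

P_n = kTB = 1.38×10⁻²³ × 240 × 1.46×10⁴ = 4.84×10⁻¹⁷ W = 48.4 aW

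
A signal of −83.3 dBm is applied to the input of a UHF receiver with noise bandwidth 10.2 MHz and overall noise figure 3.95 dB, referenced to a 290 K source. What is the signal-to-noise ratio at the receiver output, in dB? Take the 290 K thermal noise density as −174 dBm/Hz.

16.7 dB

Noise floor: N = −174 + 10 log₁₀(B) + NF
10 log₁₀(1.02×10⁷) = 70.09 dB
N = −174 + 70.09 + 3.95 = −99.96 dBm
SNR = P_sig − N = −83.3 − (−99.96) = 16.66 dB → 16.7 dB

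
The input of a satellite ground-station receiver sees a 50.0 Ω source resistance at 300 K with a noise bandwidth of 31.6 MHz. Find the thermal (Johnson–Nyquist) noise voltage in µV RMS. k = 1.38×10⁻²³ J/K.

V_n = √(4kTRB)
4kTRB = 4 × 1.38×10⁻²³ × 300 × 5.00×10¹ × 3.16×10⁷ = 2.62×10⁻¹¹ V²
V_n = √(2.62×10⁻¹¹) = 5.12×10⁻⁶ V = 5.12 µV

5.12 µV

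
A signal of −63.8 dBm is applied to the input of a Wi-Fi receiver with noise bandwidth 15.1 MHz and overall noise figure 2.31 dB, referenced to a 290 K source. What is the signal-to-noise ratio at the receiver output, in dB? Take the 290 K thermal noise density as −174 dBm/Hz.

Noise floor: N = −174 + 10 log₁₀(B) + NF
10 log₁₀(1.51×10⁷) = 71.79 dB
N = −174 + 71.79 + 2.31 = −99.90 dBm
SNR = P_sig − N = −63.8 − (−99.90) = 36.10 dB → 36.1 dB

36.1 dB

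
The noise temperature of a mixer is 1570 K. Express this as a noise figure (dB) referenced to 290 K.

8.07 dB

F = 1 + T_e/T₀ = 1 + 1570/290 = 6.41379
NF = 10 log₁₀(6.41379) = 8.07 dB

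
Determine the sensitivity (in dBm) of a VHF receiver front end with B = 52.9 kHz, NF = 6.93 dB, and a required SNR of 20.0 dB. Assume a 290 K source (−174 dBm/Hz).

Sensitivity = −174 + 10 log₁₀(B) + NF + SNR_min
= −174 + 47.23 + 6.93 + 20.0
= −99.84 dBm → −99.8 dBm

−99.8 dBm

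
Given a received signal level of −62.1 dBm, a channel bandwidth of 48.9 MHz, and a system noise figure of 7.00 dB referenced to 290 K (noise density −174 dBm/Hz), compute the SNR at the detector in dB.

Noise floor: N = −174 + 10 log₁₀(B) + NF
10 log₁₀(4.89×10⁷) = 76.89 dB
N = −174 + 76.89 + 7.00 = −90.11 dBm
SNR = P_sig − N = −62.1 − (−90.11) = 28.01 dB → 28.0 dB

28.0 dB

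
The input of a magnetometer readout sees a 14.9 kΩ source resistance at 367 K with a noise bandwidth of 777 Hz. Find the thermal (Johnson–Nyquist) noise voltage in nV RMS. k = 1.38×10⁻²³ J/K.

V_n = √(4kTRB)
4kTRB = 4 × 1.38×10⁻²³ × 367 × 1.49×10⁴ × 7.77×10² = 2.35×10⁻¹³ V²
V_n = √(2.35×10⁻¹³) = 4.84×10⁻⁷ V = 484 nV

484 nV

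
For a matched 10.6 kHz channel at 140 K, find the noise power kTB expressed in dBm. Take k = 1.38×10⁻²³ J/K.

P_n = kTB = 1.38×10⁻²³ × 140 × 1.06×10⁴ = 2.05×10⁻¹⁷ W
In dBm: 10 log₁₀(2.05×10⁻¹⁷ / 10⁻³) = −136.9 dBm

−136.9 dBm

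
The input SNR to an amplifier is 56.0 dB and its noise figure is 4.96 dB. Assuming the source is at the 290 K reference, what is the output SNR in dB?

By definition F = SNR_in/SNR_out, so in dB: SNR_out = SNR_in − NF
SNR_out = 56.0 − 4.96 = 51.04 dB

51.04 dB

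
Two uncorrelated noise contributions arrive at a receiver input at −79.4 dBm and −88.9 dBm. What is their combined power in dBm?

Convert to linear, add, convert back:
P₁ = 1.15×10⁻¹¹ W, P₂ = 1.29×10⁻¹² W
P_tot = 1.28×10⁻¹¹ W → 10 log₁₀(P_tot / 10⁻³) = −78.9 dBm

−78.9 dBm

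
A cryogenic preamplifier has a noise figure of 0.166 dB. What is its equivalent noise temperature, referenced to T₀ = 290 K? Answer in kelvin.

F = 10^(0.166/10) = 1.03896
T_e = (F − 1)·T₀ = (1.03896 − 1) × 290 = 11.3 K

11.3 K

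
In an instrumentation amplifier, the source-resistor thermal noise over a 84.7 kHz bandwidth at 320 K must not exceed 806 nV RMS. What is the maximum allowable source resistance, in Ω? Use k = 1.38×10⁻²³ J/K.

Johnson–Nyquist: V_n = √(4kTRB) ⇒ R = V_n² / (4kTB)
4kTB = 4 × 1.38×10⁻²³ × 320 × 8.47×10⁴ = 1.50×10⁻¹⁵
R = (8.06×10⁻⁷)² / 1.50×10⁻¹⁵ = 4.34×10² Ω = 434 Ω

434 Ω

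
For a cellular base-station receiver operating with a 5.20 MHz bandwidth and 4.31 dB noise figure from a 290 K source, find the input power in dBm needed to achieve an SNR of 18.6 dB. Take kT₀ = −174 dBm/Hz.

Sensitivity = −174 + 10 log₁₀(B) + NF + SNR_min
= −174 + 67.16 + 4.31 + 18.6
= −83.93 dBm → −83.9 dBm

−83.9 dBm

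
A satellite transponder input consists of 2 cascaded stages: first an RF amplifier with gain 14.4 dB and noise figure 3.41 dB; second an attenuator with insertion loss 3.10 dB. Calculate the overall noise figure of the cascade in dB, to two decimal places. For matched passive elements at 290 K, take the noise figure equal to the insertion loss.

3.48 dB

Convert to linear (a loss of L dB is a gain of −L dB): F_i = 10^(NF_i/10), G_i = 10^(G_i,dB/10)
  Stage 1: F_1 = 10^(3.41/10) = 2.193, G_1 = 10^(14.4/10) = 27.54
  Stage 2: F_2 = 10^(3.10/10) = 2.042, G_2 = 10^(−3.10/10) = 0.4898
Friis cascade:
  F = 2.193 + (2.042 − 1)/27.54 = 2.231
NF = 10 log₁₀(2.231) = 3.48 dB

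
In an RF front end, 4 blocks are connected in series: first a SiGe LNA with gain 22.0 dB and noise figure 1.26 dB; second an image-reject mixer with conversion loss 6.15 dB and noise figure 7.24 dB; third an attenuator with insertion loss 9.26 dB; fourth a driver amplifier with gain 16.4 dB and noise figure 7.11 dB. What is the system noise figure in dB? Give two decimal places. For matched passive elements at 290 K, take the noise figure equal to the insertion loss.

Convert to linear (a loss of L dB is a gain of −L dB): F_i = 10^(NF_i/10), G_i = 10^(G_i,dB/10)
  Stage 1: F_1 = 10^(1.26/10) = 1.337, G_1 = 10^(22.0/10) = 158.5
  Stage 2: F_2 = 10^(7.24/10) = 5.297, G_2 = 10^(−6.15/10) = 0.2427
  Stage 3: F_3 = 10^(9.26/10) = 8.433, G_3 = 10^(−9.26/10) = 0.1186
  Stage 4: F_4 = 10^(7.11/10) = 5.140, G_4 = 10^(16.4/10) = 43.65
Friis cascade:
  F = 1.337 + (5.297 − 1)/158.5 + (8.433 − 1)/38.46 + (5.140 − 1)/4.560 = 2.465
NF = 10 log₁₀(2.465) = 3.92 dB

3.92 dB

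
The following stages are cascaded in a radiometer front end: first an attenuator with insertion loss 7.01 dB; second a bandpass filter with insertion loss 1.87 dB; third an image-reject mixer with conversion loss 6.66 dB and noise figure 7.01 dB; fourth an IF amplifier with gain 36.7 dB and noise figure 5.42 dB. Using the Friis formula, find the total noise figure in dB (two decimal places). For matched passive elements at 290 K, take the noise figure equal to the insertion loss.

21.06 dB

Convert to linear (a loss of L dB is a gain of −L dB): F_i = 10^(NF_i/10), G_i = 10^(G_i,dB/10)
  Stage 1: F_1 = 10^(7.01/10) = 5.023, G_1 = 10^(−7.01/10) = 0.1991
  Stage 2: F_2 = 10^(1.87/10) = 1.538, G_2 = 10^(−1.87/10) = 0.6501
  Stage 3: F_3 = 10^(7.01/10) = 5.023, G_3 = 10^(−6.66/10) = 0.2158
  Stage 4: F_4 = 10^(5.42/10) = 3.483, G_4 = 10^(36.7/10) = 4677
Friis cascade:
  F = 5.023 + (1.538 − 1)/0.1991 + (5.023 − 1)/0.1294 + (3.483 − 1)/0.02793 = 127.7
NF = 10 log₁₀(127.7) = 21.06 dB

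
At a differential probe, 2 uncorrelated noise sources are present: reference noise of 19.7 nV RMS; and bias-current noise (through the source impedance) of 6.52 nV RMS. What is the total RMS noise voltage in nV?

20.8 nV

Uncorrelated sources add in power (mean-square): V_tot = √(ΣV_i²)
V_tot = √[(1.97×10⁻⁸)² + (6.52×10⁻⁹)²] = 2.08×10⁻⁸ V = 20.8 nV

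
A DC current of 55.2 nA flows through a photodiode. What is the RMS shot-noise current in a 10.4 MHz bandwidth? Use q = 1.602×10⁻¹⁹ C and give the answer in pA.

I_n = √(2qI·B)
2qI·B = 2 × 1.602×10⁻¹⁹ × 5.52×10⁻⁸ × 1.04×10⁷ = 1.84×10⁻¹⁹ A²
I_n = √(1.84×10⁻¹⁹) = 4.29×10⁻¹⁰ A = 429 pA

429 pA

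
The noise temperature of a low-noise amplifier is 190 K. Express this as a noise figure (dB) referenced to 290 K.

F = 1 + T_e/T₀ = 1 + 190/290 = 1.65517
NF = 10 log₁₀(1.65517) = 2.19 dB

2.19 dB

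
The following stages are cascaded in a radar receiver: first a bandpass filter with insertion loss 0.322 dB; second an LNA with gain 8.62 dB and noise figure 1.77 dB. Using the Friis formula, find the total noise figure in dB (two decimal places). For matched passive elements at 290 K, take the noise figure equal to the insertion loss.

2.09 dB

Convert to linear (a loss of L dB is a gain of −L dB): F_i = 10^(NF_i/10), G_i = 10^(G_i,dB/10)
  Stage 1: F_1 = 10^(0.322/10) = 1.077, G_1 = 10^(−0.322/10) = 0.9285
  Stage 2: F_2 = 10^(1.77/10) = 1.503, G_2 = 10^(8.62/10) = 7.278
Friis cascade:
  F = 1.077 + (1.503 − 1)/0.9285 = 1.619
NF = 10 log₁₀(1.619) = 2.09 dB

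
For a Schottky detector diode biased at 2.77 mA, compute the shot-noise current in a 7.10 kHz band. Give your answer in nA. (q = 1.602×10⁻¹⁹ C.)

2.51 nA

I_n = √(2qI·B)
2qI·B = 2 × 1.602×10⁻¹⁹ × 2.77×10⁻³ × 7.10×10³ = 6.30×10⁻¹⁸ A²
I_n = √(6.30×10⁻¹⁸) = 2.51×10⁻⁹ A = 2.51 nA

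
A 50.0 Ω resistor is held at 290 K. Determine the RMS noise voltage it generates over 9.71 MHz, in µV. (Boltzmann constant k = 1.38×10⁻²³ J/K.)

V_n = √(4kTRB)
4kTRB = 4 × 1.38×10⁻²³ × 290 × 5.00×10¹ × 9.71×10⁶ = 7.77×10⁻¹² V²
V_n = √(7.77×10⁻¹²) = 2.79×10⁻⁶ V = 2.79 µV

2.79 µV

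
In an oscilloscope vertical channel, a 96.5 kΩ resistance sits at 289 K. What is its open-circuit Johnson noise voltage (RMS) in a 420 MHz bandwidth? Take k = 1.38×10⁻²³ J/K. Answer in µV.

804 µV

V_n = √(4kTRB)
4kTRB = 4 × 1.38×10⁻²³ × 289 × 9.65×10⁴ × 4.20×10⁸ = 6.47×10⁻⁷ V²
V_n = √(6.47×10⁻⁷) = 8.04×10⁻⁴ V = 804 µV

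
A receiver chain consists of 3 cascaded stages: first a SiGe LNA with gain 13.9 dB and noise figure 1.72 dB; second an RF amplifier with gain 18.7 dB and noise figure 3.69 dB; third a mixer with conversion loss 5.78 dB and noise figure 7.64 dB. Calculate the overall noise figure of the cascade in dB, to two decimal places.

1.88 dB

Convert to linear (a loss of L dB is a gain of −L dB): F_i = 10^(NF_i/10), G_i = 10^(G_i,dB/10)
  Stage 1: F_1 = 10^(1.72/10) = 1.486, G_1 = 10^(13.9/10) = 24.55
  Stage 2: F_2 = 10^(3.69/10) = 2.339, G_2 = 10^(18.7/10) = 74.13
  Stage 3: F_3 = 10^(7.64/10) = 5.808, G_3 = 10^(−5.78/10) = 0.2642
Friis cascade:
  F = 1.486 + (2.339 − 1)/24.55 + (5.808 − 1)/1820 = 1.543
NF = 10 log₁₀(1.543) = 1.88 dB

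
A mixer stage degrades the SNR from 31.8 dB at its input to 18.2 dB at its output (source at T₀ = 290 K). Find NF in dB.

NF (dB) = SNR_in(dB) − SNR_out(dB) when the source is at T₀
NF = 31.8 − 18.2 = 13.6 dB

13.6 dB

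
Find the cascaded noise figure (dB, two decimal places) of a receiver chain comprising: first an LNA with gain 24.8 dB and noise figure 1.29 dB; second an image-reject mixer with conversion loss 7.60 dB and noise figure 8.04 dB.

1.35 dB

Convert to linear (a loss of L dB is a gain of −L dB): F_i = 10^(NF_i/10), G_i = 10^(G_i,dB/10)
  Stage 1: F_1 = 10^(1.29/10) = 1.346, G_1 = 10^(24.8/10) = 302.0
  Stage 2: F_2 = 10^(8.04/10) = 6.368, G_2 = 10^(−7.60/10) = 0.1738
Friis cascade:
  F = 1.346 + (6.368 − 1)/302.0 = 1.364
NF = 10 log₁₀(1.364) = 1.35 dB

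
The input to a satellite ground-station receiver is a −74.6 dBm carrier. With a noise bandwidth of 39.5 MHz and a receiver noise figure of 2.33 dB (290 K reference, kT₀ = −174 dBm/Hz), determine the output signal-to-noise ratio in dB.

Noise floor: N = −174 + 10 log₁₀(B) + NF
10 log₁₀(3.95×10⁷) = 75.97 dB
N = −174 + 75.97 + 2.33 = −95.70 dBm
SNR = P_sig − N = −74.6 − (−95.70) = 21.10 dB → 21.1 dB

21.1 dB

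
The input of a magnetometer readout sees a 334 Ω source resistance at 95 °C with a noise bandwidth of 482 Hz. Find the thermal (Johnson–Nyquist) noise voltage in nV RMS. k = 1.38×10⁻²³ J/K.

57.2 nV

T = 95 °C + 273.15 = 368.15 K
V_n = √(4kTRB)
4kTRB = 4 × 1.38×10⁻²³ × 368.15 × 3.34×10² × 4.82×10² = 3.27×10⁻¹⁵ V²
V_n = √(3.27×10⁻¹⁵) = 5.72×10⁻⁸ V = 57.2 nV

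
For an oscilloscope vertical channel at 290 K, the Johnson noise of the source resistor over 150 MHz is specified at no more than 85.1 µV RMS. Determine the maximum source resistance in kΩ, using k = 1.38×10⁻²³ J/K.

Johnson–Nyquist: V_n = √(4kTRB) ⇒ R = V_n² / (4kTB)
4kTB = 4 × 1.38×10⁻²³ × 290 × 1.50×10⁸ = 2.40×10⁻¹²
R = (8.51×10⁻⁵)² / 2.40×10⁻¹² = 3.02×10³ Ω = 3.02 kΩ

3.02 kΩ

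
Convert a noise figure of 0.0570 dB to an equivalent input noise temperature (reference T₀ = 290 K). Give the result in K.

3.83 K

F = 10^(0.0570/10) = 1.01321
T_e = (F − 1)·T₀ = (1.01321 − 1) × 290 = 3.83 K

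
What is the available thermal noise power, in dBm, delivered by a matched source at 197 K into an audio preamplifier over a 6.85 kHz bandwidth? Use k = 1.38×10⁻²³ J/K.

−137.3 dBm

P_n = kTB = 1.38×10⁻²³ × 197 × 6.85×10³ = 1.86×10⁻¹⁷ W
In dBm: 10 log₁₀(1.86×10⁻¹⁷ / 10⁻³) = −137.3 dBm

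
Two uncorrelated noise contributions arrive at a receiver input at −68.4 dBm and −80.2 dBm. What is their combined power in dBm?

Convert to linear, add, convert back:
P₁ = 1.45×10⁻¹⁰ W, P₂ = 9.55×10⁻¹² W
P_tot = 1.54×10⁻¹⁰ W → 10 log₁₀(P_tot / 10⁻³) = −68.1 dBm

−68.1 dBm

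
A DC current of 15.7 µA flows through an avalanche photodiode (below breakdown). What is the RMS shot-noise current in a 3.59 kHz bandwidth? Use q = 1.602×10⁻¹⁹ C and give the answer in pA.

134 pA

I_n = √(2qI·B)
2qI·B = 2 × 1.602×10⁻¹⁹ × 1.57×10⁻⁵ × 3.59×10³ = 1.81×10⁻²⁰ A²
I_n = √(1.81×10⁻²⁰) = 1.34×10⁻¹⁰ A = 134 pA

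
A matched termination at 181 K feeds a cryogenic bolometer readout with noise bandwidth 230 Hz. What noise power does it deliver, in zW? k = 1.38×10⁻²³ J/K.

P_n = kTB = 1.38×10⁻²³ × 181 × 2.30×10² = 5.74×10⁻¹⁹ W = 574 zW

574 zW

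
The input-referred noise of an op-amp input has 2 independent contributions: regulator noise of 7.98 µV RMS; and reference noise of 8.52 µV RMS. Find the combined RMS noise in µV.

11.7 µV

Uncorrelated sources add in power (mean-square): V_tot = √(ΣV_i²)
V_tot = √[(7.98×10⁻⁶)² + (8.52×10⁻⁶)²] = 1.17×10⁻⁵ V = 11.7 µV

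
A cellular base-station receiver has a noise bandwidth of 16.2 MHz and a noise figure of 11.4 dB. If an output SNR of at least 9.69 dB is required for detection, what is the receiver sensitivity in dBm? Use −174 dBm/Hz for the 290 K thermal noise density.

−80.8 dBm

Sensitivity = −174 + 10 log₁₀(B) + NF + SNR_min
= −174 + 72.1 + 11.4 + 9.69
= −80.81 dBm → −80.8 dBm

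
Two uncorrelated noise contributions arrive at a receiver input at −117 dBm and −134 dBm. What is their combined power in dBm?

−116.9 dBm

Convert to linear, add, convert back:
P₁ = 2.00×10⁻¹⁵ W, P₂ = 3.98×10⁻¹⁷ W
P_tot = 2.04×10⁻¹⁵ W → 10 log₁₀(P_tot / 10⁻³) = −116.9 dBm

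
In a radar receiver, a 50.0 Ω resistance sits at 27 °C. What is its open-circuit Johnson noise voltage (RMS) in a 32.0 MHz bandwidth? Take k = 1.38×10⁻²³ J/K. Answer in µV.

T = 27 °C + 273.15 = 300.15 K
V_n = √(4kTRB)
4kTRB = 4 × 1.38×10⁻²³ × 300.15 × 5.00×10¹ × 3.20×10⁷ = 2.65×10⁻¹¹ V²
V_n = √(2.65×10⁻¹¹) = 5.15×10⁻⁶ V = 5.15 µV

5.15 µV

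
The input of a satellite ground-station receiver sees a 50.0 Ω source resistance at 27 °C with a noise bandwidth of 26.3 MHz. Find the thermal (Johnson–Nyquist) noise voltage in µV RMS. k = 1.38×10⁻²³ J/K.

T = 27 °C + 273.15 = 300.15 K
V_n = √(4kTRB)
4kTRB = 4 × 1.38×10⁻²³ × 300.15 × 5.00×10¹ × 2.63×10⁷ = 2.18×10⁻¹¹ V²
V_n = √(2.18×10⁻¹¹) = 4.67×10⁻⁶ V = 4.67 µV

4.67 µV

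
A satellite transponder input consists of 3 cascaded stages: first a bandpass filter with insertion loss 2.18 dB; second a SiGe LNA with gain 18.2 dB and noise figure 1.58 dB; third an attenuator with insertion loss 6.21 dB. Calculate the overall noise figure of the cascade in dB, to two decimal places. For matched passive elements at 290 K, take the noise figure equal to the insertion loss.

3.90 dB

Convert to linear (a loss of L dB is a gain of −L dB): F_i = 10^(NF_i/10), G_i = 10^(G_i,dB/10)
  Stage 1: F_1 = 10^(2.18/10) = 1.652, G_1 = 10^(−2.18/10) = 0.6053
  Stage 2: F_2 = 10^(1.58/10) = 1.439, G_2 = 10^(18.2/10) = 66.07
  Stage 3: F_3 = 10^(6.21/10) = 4.178, G_3 = 10^(−6.21/10) = 0.2393
Friis cascade:
  F = 1.652 + (1.439 − 1)/0.6053 + (4.178 − 1)/39.99 = 2.456
NF = 10 log₁₀(2.456) = 3.90 dB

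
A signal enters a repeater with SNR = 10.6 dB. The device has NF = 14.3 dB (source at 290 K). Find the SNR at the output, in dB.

−3.7 dB

By definition F = SNR_in/SNR_out, so in dB: SNR_out = SNR_in − NF
SNR_out = 10.6 − 14.3 = −3.7 dB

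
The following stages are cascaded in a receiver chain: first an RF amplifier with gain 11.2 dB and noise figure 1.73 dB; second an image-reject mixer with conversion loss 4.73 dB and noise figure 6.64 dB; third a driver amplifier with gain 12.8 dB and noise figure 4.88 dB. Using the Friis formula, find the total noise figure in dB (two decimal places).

Convert to linear (a loss of L dB is a gain of −L dB): F_i = 10^(NF_i/10), G_i = 10^(G_i,dB/10)
  Stage 1: F_1 = 10^(1.73/10) = 1.489, G_1 = 10^(11.2/10) = 13.18
  Stage 2: F_2 = 10^(6.64/10) = 4.613, G_2 = 10^(−4.73/10) = 0.3365
  Stage 3: F_3 = 10^(4.88/10) = 3.076, G_3 = 10^(12.8/10) = 19.05
Friis cascade:
  F = 1.489 + (4.613 − 1)/13.18 + (3.076 − 1)/4.436 = 2.231
NF = 10 log₁₀(2.231) = 3.49 dB

3.49 dB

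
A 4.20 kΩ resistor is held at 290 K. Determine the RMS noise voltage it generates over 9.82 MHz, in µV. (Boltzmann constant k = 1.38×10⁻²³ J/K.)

25.7 µV

V_n = √(4kTRB)
4kTRB = 4 × 1.38×10⁻²³ × 290 × 4.20×10³ × 9.82×10⁶ = 6.60×10⁻¹⁰ V²
V_n = √(6.60×10⁻¹⁰) = 2.57×10⁻⁵ V = 25.7 µV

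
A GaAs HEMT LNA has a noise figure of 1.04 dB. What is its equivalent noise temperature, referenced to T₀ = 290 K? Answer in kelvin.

78.5 K

F = 10^(1.04/10) = 1.27057
T_e = (F − 1)·T₀ = (1.27057 − 1) × 290 = 78.5 K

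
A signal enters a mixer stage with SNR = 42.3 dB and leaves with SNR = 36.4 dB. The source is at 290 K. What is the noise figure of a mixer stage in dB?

5.9 dB

NF (dB) = SNR_in(dB) − SNR_out(dB) when the source is at T₀
NF = 42.3 − 36.4 = 5.9 dB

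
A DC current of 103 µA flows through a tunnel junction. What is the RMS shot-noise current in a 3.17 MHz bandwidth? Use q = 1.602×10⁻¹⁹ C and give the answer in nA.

I_n = √(2qI·B)
2qI·B = 2 × 1.602×10⁻¹⁹ × 1.03×10⁻⁴ × 3.17×10⁶ = 1.05×10⁻¹⁶ A²
I_n = √(1.05×10⁻¹⁶) = 1.02×10⁻⁸ A = 10.2 nA

10.2 nA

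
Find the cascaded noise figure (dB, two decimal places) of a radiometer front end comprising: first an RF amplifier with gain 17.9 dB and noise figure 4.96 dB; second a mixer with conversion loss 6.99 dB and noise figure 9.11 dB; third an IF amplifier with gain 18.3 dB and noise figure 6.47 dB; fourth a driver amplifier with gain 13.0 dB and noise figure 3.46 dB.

Convert to linear (a loss of L dB is a gain of −L dB): F_i = 10^(NF_i/10), G_i = 10^(G_i,dB/10)
  Stage 1: F_1 = 10^(4.96/10) = 3.133, G_1 = 10^(17.9/10) = 61.66
  Stage 2: F_2 = 10^(9.11/10) = 8.147, G_2 = 10^(−6.99/10) = 0.2000
  Stage 3: F_3 = 10^(6.47/10) = 4.436, G_3 = 10^(18.3/10) = 67.61
  Stage 4: F_4 = 10^(3.46/10) = 2.218, G_4 = 10^(13.0/10) = 19.95
Friis cascade:
  F = 3.133 + (8.147 − 1)/61.66 + (4.436 − 1)/12.33 + (2.218 − 1)/833.7 = 3.529
NF = 10 log₁₀(3.529) = 5.48 dB

5.48 dB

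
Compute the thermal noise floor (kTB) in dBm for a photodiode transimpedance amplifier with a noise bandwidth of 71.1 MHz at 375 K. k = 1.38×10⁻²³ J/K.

P_n = kTB = 1.38×10⁻²³ × 375 × 7.11×10⁷ = 3.68×10⁻¹³ W
In dBm: 10 log₁₀(3.68×10⁻¹³ / 10⁻³) = −94.3 dBm

−94.3 dBm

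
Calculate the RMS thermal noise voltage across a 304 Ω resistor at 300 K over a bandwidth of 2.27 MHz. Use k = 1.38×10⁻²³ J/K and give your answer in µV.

V_n = √(4kTRB)
4kTRB = 4 × 1.38×10⁻²³ × 300 × 3.04×10² × 2.27×10⁶ = 1.14×10⁻¹¹ V²
V_n = √(1.14×10⁻¹¹) = 3.38×10⁻⁶ V = 3.38 µV

3.38 µV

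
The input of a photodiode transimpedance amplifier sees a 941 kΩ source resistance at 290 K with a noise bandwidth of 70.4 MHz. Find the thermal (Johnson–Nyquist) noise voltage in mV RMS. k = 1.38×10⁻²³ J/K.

V_n = √(4kTRB)
4kTRB = 4 × 1.38×10⁻²³ × 290 × 9.41×10⁵ × 7.04×10⁷ = 1.06×10⁻⁶ V²
V_n = √(1.06×10⁻⁶) = 1.03×10⁻³ V = 1.03 mV

1.03 mV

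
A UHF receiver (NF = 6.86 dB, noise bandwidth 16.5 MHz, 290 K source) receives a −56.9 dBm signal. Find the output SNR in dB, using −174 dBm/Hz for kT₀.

Noise floor: N = −174 + 10 log₁₀(B) + NF
10 log₁₀(1.65×10⁷) = 72.17 dB
N = −174 + 72.17 + 6.86 = −94.97 dBm
SNR = P_sig − N = −56.9 − (−94.97) = 38.07 dB → 38.1 dB

38.1 dB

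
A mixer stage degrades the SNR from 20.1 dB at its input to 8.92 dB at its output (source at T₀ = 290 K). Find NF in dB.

11.18 dB

NF (dB) = SNR_in(dB) − SNR_out(dB) when the source is at T₀
NF = 20.1 − 8.92 = 11.18 dB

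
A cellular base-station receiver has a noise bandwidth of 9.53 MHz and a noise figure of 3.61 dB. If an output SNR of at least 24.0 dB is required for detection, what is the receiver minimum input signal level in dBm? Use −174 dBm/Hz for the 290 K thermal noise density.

Sensitivity = −174 + 10 log₁₀(B) + NF + SNR_min
= −174 + 69.79 + 3.61 + 24.0
= −76.60 dBm → −76.6 dBm

−76.6 dBm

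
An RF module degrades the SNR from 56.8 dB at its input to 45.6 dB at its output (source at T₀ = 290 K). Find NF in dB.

11.2 dB

NF (dB) = SNR_in(dB) − SNR_out(dB) when the source is at T₀
NF = 56.8 − 45.6 = 11.2 dB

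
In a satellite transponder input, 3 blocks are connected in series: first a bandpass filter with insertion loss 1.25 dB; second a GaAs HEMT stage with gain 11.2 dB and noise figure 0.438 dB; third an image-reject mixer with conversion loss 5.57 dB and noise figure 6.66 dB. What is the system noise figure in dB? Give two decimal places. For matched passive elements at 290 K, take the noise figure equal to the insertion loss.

2.65 dB

Convert to linear (a loss of L dB is a gain of −L dB): F_i = 10^(NF_i/10), G_i = 10^(G_i,dB/10)
  Stage 1: F_1 = 10^(1.25/10) = 1.334, G_1 = 10^(−1.25/10) = 0.7499
  Stage 2: F_2 = 10^(0.438/10) = 1.106, G_2 = 10^(11.2/10) = 13.18
  Stage 3: F_3 = 10^(6.66/10) = 4.634, G_3 = 10^(−5.57/10) = 0.2773
Friis cascade:
  F = 1.334 + (1.106 − 1)/0.7499 + (4.634 − 1)/9.886 = 1.843
NF = 10 log₁₀(1.843) = 2.65 dB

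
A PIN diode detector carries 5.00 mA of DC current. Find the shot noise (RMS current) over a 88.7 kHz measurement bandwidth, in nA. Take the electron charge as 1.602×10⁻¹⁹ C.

11.9 nA

I_n = √(2qI·B)
2qI·B = 2 × 1.602×10⁻¹⁹ × 5.00×10⁻³ × 8.87×10⁴ = 1.42×10⁻¹⁶ A²
I_n = √(1.42×10⁻¹⁶) = 1.19×10⁻⁸ A = 11.9 nA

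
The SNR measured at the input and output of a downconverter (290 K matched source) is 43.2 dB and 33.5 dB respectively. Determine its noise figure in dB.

NF (dB) = SNR_in(dB) − SNR_out(dB) when the source is at T₀
NF = 43.2 − 33.5 = 9.7 dB

9.7 dB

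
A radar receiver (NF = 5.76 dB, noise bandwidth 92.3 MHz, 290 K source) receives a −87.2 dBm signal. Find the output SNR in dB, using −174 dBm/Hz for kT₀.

1.4 dB

Noise floor: N = −174 + 10 log₁₀(B) + NF
10 log₁₀(9.23×10⁷) = 79.65 dB
N = −174 + 79.65 + 5.76 = −88.59 dBm
SNR = P_sig − N = −87.2 − (−88.59) = 1.39 dB → 1.4 dB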